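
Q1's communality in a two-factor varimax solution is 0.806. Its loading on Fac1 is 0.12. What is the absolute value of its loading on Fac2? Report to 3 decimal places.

0.890

Under orthogonal rotation h² = Σλ², so λ_Fac2² = h² − (0.0144) = 0.806 − 0.0144 = 0.7916.
|λ| = √0.7916 = 0.8897.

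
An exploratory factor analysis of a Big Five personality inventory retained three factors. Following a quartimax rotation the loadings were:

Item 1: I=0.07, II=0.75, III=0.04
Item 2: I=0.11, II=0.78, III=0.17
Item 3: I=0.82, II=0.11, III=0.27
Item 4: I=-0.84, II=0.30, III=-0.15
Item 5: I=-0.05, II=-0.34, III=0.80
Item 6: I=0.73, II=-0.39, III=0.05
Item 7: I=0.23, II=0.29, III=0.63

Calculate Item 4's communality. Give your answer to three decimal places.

h² = (-0.84)² + 0.30² + (-0.15)² = 0.7056 + 0.0900 + 0.0225 = 0.8181

0.818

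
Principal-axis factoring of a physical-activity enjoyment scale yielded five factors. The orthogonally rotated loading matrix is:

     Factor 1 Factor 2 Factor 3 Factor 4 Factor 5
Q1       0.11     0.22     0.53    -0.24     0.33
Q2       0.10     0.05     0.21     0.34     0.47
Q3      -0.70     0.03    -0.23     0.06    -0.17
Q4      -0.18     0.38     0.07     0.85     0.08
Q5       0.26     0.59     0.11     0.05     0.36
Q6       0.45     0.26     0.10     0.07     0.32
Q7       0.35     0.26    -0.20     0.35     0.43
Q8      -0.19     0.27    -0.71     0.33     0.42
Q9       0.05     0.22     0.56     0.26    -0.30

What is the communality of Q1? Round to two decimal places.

0.51

h² = 0.11² + 0.22² + 0.53² + (-0.24)² + 0.33² = 0.0121 + 0.0484 + 0.2809 + 0.0576 + 0.1089 = 0.5079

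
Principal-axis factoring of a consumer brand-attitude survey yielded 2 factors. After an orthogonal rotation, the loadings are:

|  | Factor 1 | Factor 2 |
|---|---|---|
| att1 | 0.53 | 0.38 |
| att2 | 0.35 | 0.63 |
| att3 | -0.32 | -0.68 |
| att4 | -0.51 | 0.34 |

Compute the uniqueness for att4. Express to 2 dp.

h² = (-0.51)² + 0.34² = 0.2601 + 0.1156 = 0.3757
Uniqueness u² = 1 − h² = 1 − 0.3757 = 0.6243

0.62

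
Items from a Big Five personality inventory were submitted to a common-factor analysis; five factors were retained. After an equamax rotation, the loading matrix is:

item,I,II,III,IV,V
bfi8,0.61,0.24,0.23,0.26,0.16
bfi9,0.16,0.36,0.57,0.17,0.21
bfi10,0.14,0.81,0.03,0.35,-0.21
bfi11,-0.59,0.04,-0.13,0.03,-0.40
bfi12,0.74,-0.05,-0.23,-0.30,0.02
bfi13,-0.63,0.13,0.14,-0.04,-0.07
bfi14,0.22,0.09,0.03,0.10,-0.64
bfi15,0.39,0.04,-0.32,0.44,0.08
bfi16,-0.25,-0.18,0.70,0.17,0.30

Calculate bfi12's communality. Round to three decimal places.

0.693

h² = 0.74² + (-0.05)² + (-0.23)² + (-0.30)² + 0.02² = 0.5476 + 0.0025 + 0.0529 + 0.0900 + 0.0004 = 0.6934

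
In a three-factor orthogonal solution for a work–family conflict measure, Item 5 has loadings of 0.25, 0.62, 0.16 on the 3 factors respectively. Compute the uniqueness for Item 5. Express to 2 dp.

0.53

h² = 0.25² + 0.62² + 0.16² = 0.0625 + 0.3844 + 0.0256 = 0.4725
Uniqueness u² = 1 − h² = 1 − 0.4725 = 0.5275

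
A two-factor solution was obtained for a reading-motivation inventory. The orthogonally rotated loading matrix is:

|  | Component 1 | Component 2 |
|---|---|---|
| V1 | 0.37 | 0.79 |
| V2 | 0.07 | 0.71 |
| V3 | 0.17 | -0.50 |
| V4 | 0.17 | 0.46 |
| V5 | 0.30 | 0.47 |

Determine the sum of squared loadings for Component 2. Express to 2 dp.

SS loadings for Component 2 = 0.79² + 0.71² + (-0.50)² + 0.46² + 0.47² = 0.6241 + 0.5041 + 0.2500 + 0.2116 + 0.2209 = 1.8107

1.81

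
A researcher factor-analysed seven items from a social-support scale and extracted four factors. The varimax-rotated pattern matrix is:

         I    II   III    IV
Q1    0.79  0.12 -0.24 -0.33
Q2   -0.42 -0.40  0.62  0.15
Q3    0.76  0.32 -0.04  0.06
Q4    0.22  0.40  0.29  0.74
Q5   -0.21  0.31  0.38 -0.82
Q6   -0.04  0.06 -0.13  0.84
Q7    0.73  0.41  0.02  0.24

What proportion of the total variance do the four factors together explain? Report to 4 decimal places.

0.7882

SS loadings by factor: 2.0051, 0.7046, 0.6894, 2.1182; total = 5.5173.
Total variance with 7 standardized items is 7, so the solution explains 5.5173/7 = 0.7882.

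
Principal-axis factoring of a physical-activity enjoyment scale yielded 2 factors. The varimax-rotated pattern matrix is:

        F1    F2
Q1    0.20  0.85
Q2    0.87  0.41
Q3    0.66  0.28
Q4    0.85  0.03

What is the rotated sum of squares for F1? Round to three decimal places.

1.955

SS loadings for F1 = 0.20² + 0.87² + 0.66² + 0.85² = 0.0400 + 0.7569 + 0.4356 + 0.7225 = 1.9550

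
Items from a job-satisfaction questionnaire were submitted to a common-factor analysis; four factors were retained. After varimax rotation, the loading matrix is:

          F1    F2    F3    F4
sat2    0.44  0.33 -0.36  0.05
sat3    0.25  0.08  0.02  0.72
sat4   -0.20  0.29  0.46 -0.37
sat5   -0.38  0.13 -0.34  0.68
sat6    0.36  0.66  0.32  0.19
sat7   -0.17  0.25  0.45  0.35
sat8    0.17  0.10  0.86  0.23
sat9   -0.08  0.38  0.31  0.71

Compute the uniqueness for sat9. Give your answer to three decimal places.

0.249

h² = (-0.08)² + 0.38² + 0.31² + 0.71² = 0.0064 + 0.1444 + 0.0961 + 0.5041 = 0.7510
Uniqueness u² = 1 − h² = 1 − 0.7510 = 0.2490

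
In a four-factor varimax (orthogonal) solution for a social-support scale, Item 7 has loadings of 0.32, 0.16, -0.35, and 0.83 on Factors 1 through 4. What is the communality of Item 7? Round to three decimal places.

0.939

h² = 0.32² + 0.16² + (-0.35)² + 0.83² = 0.1024 + 0.0256 + 0.1225 + 0.6889 = 0.9394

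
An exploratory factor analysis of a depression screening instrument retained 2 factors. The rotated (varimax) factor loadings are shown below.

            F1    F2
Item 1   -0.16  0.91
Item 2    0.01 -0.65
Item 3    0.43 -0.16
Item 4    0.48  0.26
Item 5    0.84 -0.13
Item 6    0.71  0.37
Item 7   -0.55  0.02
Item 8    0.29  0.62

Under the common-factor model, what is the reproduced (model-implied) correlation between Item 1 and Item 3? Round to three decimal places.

r̂ = Σ λ_i·λ_j across factors = (-0.16)(0.43) + (0.91)(-0.16)
  = -0.0688 -0.1456 = -0.2144

-0.214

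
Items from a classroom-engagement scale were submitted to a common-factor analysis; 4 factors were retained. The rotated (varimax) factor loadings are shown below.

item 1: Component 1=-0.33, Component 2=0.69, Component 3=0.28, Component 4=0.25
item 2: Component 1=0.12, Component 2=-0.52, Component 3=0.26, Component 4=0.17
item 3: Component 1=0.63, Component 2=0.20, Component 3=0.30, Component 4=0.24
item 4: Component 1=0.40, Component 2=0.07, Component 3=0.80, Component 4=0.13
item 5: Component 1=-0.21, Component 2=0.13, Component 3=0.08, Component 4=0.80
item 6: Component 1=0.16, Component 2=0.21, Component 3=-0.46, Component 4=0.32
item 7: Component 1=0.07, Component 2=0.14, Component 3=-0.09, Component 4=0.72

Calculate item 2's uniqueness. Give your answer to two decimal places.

h² = 0.12² + (-0.52)² + 0.26² + 0.17² = 0.0144 + 0.2704 + 0.0676 + 0.0289 = 0.3813
Uniqueness u² = 1 − h² = 1 − 0.3813 = 0.6187

0.62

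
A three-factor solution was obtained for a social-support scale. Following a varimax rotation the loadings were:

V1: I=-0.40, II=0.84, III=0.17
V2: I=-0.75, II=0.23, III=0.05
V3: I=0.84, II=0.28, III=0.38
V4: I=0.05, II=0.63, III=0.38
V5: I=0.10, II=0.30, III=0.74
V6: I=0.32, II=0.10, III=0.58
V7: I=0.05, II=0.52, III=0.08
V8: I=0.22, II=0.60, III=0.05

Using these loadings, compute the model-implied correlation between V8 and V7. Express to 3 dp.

r̂ = Σ λ_i·λ_j across factors = (0.22)(0.05) + (0.60)(0.52) + (0.05)(0.08)
  = +0.0110 +0.3120 +0.0040 = 0.3270

0.327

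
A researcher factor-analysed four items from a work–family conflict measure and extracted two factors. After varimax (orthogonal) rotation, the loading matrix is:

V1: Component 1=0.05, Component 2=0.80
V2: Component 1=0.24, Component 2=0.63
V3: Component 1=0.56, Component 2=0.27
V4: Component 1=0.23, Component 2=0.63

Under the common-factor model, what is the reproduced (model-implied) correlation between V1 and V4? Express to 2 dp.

r̂ = Σ λ_i·λ_j across factors = (0.05)(0.23) + (0.80)(0.63)
  = +0.0115 +0.5040 = 0.5155

0.52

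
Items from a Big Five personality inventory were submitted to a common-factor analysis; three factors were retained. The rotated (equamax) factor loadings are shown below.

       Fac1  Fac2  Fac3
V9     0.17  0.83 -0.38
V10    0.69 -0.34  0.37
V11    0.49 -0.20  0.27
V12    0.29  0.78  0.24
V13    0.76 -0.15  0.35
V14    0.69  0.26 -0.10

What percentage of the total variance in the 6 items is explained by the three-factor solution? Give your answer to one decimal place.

Communalities: 0.8622, 0.7286, 0.3530, 0.7501, 0.7226, 0.5537; Σh² = 3.9702.
Total variance with 6 standardized items is 6, so the solution explains 3.9702/6 = 0.6617 = 66.17%.

66.2%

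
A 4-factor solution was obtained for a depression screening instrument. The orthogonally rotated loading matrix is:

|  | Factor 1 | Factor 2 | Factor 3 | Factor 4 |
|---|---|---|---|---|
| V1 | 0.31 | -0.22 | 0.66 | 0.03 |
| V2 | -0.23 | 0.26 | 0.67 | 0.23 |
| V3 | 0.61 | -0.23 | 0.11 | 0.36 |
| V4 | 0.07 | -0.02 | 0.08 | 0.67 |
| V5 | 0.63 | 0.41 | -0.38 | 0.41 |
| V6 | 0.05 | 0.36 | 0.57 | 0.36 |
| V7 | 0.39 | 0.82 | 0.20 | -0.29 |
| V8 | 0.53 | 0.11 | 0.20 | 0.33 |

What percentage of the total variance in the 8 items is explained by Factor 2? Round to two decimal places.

SS loadings for Factor 2 = (-0.22)² + 0.26² + (-0.23)² + (-0.02)² + 0.41² + 0.36² + 0.82² + 0.11² = 1.1515
With 8 standardized items, total variance = 8. Proportion = 1.1515/8 = 0.1439 → 14.39%.

14.39%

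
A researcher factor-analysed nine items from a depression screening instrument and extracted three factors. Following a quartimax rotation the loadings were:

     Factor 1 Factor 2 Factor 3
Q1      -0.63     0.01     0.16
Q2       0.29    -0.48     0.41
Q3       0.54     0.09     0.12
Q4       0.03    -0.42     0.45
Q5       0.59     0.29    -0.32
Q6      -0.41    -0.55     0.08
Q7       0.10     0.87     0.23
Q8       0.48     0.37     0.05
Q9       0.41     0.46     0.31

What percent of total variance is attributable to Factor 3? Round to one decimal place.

7.5%

SS loadings for Factor 3 = 0.16² + 0.41² + 0.12² + 0.45² + (-0.32)² + 0.08² + 0.23² + 0.05² + 0.31² = 0.6709
With 9 standardized items, total variance = 9. Proportion = 0.6709/9 = 0.0745 → 7.45%.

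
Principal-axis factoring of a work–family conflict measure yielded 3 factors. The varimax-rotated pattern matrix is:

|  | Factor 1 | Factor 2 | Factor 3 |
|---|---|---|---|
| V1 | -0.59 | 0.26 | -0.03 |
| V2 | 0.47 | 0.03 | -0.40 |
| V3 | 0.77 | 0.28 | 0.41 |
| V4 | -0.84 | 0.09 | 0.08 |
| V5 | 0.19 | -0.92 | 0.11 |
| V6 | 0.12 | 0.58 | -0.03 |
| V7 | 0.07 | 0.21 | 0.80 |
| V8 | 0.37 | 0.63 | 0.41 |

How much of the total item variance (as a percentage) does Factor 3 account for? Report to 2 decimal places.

14.46%

SS loadings for Factor 3 = (-0.03)² + (-0.40)² + 0.41² + 0.08² + 0.11² + (-0.03)² + 0.80² + 0.41² = 1.1565
With 8 standardized items, total variance = 8. Proportion = 1.1565/8 = 0.1446 → 14.46%.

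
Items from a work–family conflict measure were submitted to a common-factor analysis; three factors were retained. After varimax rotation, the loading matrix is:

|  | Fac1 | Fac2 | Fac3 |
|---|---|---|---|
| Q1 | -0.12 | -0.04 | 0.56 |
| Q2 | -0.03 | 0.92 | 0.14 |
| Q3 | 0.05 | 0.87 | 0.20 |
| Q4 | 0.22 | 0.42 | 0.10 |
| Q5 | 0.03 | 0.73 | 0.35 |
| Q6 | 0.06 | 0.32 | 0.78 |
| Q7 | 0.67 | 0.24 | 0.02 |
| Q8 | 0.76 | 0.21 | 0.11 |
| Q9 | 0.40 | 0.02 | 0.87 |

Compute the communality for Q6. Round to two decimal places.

h² = 0.06² + 0.32² + 0.78² = 0.0036 + 0.1024 + 0.6084 = 0.7144

0.71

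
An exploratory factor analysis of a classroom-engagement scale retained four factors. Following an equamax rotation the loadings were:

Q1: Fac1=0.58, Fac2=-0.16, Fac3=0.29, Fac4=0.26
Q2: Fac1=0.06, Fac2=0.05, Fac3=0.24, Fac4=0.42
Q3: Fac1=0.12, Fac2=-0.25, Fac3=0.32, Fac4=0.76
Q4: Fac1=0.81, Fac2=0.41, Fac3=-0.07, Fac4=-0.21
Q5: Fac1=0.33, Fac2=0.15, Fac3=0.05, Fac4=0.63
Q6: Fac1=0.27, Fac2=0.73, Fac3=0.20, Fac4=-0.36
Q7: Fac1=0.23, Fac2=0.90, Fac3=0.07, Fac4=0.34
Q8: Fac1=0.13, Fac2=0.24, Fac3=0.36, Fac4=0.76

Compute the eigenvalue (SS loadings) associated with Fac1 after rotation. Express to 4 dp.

SS loadings for Fac1 = 0.58² + 0.06² + 0.12² + 0.81² + 0.33² + 0.27² + 0.23² + 0.13² = 0.3364 + 0.0036 + 0.0144 + 0.6561 + 0.1089 + 0.0729 + 0.0529 + 0.0169 = 1.2621

1.2621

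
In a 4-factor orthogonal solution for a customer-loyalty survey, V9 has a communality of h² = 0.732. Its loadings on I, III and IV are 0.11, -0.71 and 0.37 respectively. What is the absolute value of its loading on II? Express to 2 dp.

Under orthogonal rotation h² = Σλ², so λ_II² = h² − (0.6531) = 0.732 − 0.6531 = 0.0789.
|λ| = √0.0789 = 0.2809.

0.28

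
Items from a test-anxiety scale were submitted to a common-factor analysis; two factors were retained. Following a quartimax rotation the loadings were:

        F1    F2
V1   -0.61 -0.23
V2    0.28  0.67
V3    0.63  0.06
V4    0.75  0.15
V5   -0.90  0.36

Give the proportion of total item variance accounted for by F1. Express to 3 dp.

0.444

SS loadings for F1 = (-0.61)² + 0.28² + 0.63² + 0.75² + (-0.90)² = 2.2199
Proportion of variance = 2.2199 / 5 = 0.4440.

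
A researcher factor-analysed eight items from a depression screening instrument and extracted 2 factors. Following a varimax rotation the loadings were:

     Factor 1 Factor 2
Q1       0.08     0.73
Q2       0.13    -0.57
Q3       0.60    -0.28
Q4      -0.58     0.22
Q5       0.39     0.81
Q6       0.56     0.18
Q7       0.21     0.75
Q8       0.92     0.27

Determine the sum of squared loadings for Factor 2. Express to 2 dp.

2.31

SS loadings for Factor 2 = 0.73² + (-0.57)² + (-0.28)² + 0.22² + 0.81² + 0.18² + 0.75² + 0.27² = 0.5329 + 0.3249 + 0.0784 + 0.0484 + 0.6561 + 0.0324 + 0.5625 + 0.0729 = 2.3085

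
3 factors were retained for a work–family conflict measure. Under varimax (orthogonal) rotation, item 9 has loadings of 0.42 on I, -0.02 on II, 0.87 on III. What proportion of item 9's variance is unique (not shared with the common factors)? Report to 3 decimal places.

0.066

h² = 0.42² + (-0.02)² + 0.87² = 0.1764 + 0.0004 + 0.7569 = 0.9337
Uniqueness u² = 1 − h² = 1 − 0.9337 = 0.0663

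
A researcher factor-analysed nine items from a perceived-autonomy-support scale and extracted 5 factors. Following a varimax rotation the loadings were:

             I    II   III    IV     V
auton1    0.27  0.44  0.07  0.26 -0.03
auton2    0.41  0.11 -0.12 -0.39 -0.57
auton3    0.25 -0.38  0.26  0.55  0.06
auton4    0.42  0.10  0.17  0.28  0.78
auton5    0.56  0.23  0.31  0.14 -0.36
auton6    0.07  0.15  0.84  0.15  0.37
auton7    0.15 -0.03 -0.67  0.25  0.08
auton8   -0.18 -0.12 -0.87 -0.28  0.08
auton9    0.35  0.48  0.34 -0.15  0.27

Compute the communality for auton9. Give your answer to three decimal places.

0.564

h² = 0.35² + 0.48² + 0.34² + (-0.15)² + 0.27² = 0.1225 + 0.2304 + 0.1156 + 0.0225 + 0.0729 = 0.5639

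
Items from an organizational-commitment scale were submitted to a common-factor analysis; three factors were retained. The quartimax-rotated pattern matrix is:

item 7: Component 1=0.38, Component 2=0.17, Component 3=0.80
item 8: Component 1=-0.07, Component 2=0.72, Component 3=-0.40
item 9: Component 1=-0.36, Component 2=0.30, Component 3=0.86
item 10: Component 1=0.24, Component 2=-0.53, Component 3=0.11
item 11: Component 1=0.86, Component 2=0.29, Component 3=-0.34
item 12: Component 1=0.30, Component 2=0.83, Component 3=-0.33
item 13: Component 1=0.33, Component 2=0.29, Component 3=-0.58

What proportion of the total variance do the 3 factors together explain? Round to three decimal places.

0.738

Communalities: 0.8133, 0.6833, 0.9592, 0.3506, 0.9393, 0.8878, 0.5294; Σh² = 5.1629.
Total variance with 7 standardized items is 7, so the solution explains 5.1629/7 = 0.7376.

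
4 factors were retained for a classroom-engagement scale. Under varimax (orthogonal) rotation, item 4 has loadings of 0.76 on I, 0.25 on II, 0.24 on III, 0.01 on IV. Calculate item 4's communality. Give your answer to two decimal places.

h² = 0.76² + 0.25² + 0.24² + 0.01² = 0.5776 + 0.0625 + 0.0576 + 0.0001 = 0.6978

0.70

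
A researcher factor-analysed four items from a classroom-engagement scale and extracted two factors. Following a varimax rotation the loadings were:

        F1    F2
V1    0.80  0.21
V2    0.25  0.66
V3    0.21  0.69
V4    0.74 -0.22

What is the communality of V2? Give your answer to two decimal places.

h² = 0.25² + 0.66² = 0.0625 + 0.4356 = 0.4981

0.50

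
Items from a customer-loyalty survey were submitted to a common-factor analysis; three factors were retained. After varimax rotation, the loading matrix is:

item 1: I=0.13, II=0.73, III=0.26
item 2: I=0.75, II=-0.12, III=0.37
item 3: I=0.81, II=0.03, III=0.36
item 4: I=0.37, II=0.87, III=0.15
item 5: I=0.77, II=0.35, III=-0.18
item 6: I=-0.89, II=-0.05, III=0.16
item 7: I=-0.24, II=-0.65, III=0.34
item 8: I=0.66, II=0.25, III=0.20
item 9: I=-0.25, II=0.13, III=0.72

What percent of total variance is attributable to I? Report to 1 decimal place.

36.8%

SS loadings for I = 0.13² + 0.75² + 0.81² + 0.37² + 0.77² + (-0.89)² + (-0.24)² + 0.66² + (-0.25)² = 3.3131
With 9 standardized items, total variance = 9. Proportion = 3.3131/9 = 0.3681 → 36.81%.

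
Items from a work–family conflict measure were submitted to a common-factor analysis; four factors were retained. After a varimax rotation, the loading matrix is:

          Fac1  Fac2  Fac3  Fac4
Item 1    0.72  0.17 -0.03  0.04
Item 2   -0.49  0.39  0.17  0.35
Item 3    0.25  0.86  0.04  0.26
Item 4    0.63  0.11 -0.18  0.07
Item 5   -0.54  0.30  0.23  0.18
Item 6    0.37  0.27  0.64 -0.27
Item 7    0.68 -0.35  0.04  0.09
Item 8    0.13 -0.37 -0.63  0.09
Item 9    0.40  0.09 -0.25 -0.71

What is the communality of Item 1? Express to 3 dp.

h² = 0.72² + 0.17² + (-0.03)² + 0.04² = 0.5184 + 0.0289 + 0.0009 + 0.0016 = 0.5498

0.550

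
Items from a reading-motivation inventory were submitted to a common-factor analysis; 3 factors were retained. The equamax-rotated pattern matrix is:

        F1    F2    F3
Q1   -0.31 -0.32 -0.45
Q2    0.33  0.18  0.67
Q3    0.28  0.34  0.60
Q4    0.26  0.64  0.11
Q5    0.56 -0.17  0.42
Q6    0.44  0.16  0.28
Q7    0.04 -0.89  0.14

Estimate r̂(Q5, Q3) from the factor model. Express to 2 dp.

r̂ = Σ λ_i·λ_j across factors = (0.56)(0.28) + (-0.17)(0.34) + (0.42)(0.60)
  = +0.1568 -0.0578 +0.2520 = 0.3510

0.35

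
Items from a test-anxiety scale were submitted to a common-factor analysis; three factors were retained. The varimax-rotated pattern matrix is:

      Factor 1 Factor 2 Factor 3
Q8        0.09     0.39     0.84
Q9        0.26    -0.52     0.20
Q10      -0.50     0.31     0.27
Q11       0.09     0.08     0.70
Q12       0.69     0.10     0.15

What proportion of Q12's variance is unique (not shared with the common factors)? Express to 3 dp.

h² = 0.69² + 0.10² + 0.15² = 0.4761 + 0.0100 + 0.0225 = 0.5086
Uniqueness u² = 1 − h² = 1 − 0.5086 = 0.4914

0.491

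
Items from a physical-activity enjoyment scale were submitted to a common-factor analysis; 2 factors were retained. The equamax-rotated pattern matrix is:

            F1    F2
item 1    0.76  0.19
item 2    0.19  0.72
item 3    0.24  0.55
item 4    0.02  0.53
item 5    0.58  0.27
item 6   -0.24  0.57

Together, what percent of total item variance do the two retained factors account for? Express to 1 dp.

43.4%

Communalities: 0.6137, 0.5545, 0.3601, 0.2813, 0.4093, 0.3825; Σh² = 2.6014.
Total variance with 6 standardized items is 6, so the solution explains 2.6014/6 = 0.4336 = 43.36%.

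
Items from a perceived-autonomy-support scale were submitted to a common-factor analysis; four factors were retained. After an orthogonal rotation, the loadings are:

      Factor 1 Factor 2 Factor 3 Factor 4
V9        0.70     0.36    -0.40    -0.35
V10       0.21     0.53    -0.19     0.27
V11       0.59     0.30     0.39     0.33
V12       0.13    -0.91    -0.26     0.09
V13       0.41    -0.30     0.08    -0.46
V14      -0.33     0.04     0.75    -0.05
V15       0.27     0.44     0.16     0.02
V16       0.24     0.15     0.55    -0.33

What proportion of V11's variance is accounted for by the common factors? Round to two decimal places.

h² = 0.59² + 0.30² + 0.39² + 0.33² = 0.3481 + 0.0900 + 0.1521 + 0.1089 = 0.6991

0.70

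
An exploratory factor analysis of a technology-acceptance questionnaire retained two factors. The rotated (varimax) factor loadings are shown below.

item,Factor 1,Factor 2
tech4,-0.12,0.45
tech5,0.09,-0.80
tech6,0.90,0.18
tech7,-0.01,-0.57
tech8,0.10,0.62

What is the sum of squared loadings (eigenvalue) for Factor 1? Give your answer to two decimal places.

0.84

SS loadings for Factor 1 = (-0.12)² + 0.09² + 0.90² + (-0.01)² + 0.10² = 0.0144 + 0.0081 + 0.8100 + 0.0001 + 0.0100 = 0.8426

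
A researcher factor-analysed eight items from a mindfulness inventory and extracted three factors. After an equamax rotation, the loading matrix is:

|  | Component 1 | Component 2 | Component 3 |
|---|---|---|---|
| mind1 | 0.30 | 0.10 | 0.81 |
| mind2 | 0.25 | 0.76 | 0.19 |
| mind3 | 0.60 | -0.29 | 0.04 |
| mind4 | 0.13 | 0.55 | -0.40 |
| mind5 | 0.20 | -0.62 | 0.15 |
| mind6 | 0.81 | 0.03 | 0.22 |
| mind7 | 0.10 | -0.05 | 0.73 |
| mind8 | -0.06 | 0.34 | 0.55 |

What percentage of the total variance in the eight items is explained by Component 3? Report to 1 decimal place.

SS loadings for Component 3 = 0.81² + 0.19² + 0.04² + (-0.40)² + 0.15² + 0.22² + 0.73² + 0.55² = 1.7601
With 8 standardized items, total variance = 8. Proportion = 1.7601/8 = 0.2200 → 22.00%.

22.0%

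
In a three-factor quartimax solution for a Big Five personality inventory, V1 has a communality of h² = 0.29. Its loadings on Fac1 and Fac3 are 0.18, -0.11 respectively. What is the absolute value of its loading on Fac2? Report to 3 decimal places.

0.495

Under orthogonal rotation h² = Σλ², so λ_Fac2² = h² − (0.0445) = 0.29 − 0.0445 = 0.2455.
|λ| = √0.2455 = 0.4955.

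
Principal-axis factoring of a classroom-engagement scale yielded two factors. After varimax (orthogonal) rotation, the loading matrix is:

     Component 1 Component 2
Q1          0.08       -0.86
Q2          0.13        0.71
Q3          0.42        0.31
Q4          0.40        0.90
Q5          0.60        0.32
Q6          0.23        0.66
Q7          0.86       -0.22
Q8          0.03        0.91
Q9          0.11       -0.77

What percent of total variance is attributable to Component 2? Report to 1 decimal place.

46.2%

SS loadings for Component 2 = (-0.86)² + 0.71² + 0.31² + 0.90² + 0.32² + 0.66² + (-0.22)² + 0.91² + (-0.77)² = 4.1572
With 9 standardized items, total variance = 9. Proportion = 4.1572/9 = 0.4619 → 46.19%.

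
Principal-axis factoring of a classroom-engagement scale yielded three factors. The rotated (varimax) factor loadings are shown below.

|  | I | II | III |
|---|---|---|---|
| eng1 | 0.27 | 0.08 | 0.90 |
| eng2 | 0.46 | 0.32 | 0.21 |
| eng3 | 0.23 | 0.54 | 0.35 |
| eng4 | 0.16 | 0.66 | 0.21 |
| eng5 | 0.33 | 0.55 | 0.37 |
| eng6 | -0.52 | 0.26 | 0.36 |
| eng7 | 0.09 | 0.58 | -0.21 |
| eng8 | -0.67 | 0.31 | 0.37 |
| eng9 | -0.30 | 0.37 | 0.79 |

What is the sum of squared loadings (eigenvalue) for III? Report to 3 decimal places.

2.092

SS loadings for III = 0.90² + 0.21² + 0.35² + 0.21² + 0.37² + 0.36² + (-0.21)² + 0.37² + 0.79² = 0.8100 + 0.0441 + 0.1225 + 0.0441 + 0.1369 + 0.1296 + 0.0441 + 0.1369 + 0.6241 = 2.0923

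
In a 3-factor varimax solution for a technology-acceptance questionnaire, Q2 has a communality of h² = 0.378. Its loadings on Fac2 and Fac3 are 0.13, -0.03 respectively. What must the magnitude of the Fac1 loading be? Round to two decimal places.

0.60

Under orthogonal rotation h² = Σλ², so λ_Fac1² = h² − (0.0178) = 0.378 − 0.0178 = 0.3602.
|λ| = √0.3602 = 0.6002.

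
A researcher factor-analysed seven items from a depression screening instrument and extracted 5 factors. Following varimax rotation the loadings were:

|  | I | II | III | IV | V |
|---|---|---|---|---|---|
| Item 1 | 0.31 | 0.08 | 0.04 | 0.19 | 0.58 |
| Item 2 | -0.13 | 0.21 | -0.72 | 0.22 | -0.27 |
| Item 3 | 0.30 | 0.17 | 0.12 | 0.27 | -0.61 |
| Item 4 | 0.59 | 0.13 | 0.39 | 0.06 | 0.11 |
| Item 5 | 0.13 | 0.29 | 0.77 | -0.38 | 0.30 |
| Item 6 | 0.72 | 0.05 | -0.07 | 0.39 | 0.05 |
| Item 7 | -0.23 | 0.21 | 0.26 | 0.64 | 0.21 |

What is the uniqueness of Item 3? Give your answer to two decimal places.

0.42

h² = 0.30² + 0.17² + 0.12² + 0.27² + (-0.61)² = 0.0900 + 0.0289 + 0.0144 + 0.0729 + 0.3721 = 0.5783
Uniqueness u² = 1 − h² = 1 − 0.5783 = 0.4217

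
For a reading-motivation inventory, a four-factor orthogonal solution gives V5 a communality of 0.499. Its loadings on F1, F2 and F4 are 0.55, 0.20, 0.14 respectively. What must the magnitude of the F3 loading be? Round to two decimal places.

Under orthogonal rotation h² = Σλ², so λ_F3² = h² − (0.3621) = 0.499 − 0.3621 = 0.1369.
|λ| = √0.1369 = 0.3700.

0.37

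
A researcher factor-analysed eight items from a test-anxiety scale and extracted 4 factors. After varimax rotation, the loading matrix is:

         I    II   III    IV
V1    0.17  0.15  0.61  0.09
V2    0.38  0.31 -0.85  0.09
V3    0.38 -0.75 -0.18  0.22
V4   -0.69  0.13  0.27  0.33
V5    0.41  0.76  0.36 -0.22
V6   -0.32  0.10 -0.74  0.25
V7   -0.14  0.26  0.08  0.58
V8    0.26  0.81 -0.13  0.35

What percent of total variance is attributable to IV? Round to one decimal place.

SS loadings for IV = 0.09² + 0.09² + 0.22² + 0.33² + (-0.22)² + 0.25² + 0.58² + 0.35² = 0.7433
With 8 standardized items, total variance = 8. Proportion = 0.7433/8 = 0.0929 → 9.29%.

9.3%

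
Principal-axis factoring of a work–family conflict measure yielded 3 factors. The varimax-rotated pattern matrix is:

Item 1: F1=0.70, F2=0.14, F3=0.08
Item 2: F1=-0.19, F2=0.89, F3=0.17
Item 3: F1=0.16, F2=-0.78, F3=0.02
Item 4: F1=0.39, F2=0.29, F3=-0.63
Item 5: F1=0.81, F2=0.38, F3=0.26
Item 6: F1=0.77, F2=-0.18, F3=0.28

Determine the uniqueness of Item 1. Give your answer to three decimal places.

0.484

h² = 0.70² + 0.14² + 0.08² = 0.4900 + 0.0196 + 0.0064 = 0.5160
Uniqueness u² = 1 − h² = 1 − 0.5160 = 0.4840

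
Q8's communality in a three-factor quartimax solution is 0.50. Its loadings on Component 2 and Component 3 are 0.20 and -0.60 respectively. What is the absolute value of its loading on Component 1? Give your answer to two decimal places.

Under orthogonal rotation h² = Σλ², so λ_Component 1² = h² − (0.4000) = 0.50 − 0.4000 = 0.1000.
|λ| = √0.1000 = 0.3162.

0.32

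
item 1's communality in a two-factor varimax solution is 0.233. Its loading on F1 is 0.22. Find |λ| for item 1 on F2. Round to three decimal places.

Under orthogonal rotation h² = Σλ², so λ_F2² = h² − (0.0484) = 0.233 − 0.0484 = 0.1846.
|λ| = √0.1846 = 0.4297.

0.430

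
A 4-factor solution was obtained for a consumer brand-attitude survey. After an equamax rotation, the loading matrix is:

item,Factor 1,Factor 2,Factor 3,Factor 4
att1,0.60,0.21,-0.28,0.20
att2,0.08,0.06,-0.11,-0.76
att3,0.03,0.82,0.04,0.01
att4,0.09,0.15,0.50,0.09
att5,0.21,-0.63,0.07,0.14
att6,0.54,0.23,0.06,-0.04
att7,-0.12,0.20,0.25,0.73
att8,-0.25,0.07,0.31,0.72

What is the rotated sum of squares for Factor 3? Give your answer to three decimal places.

0.509

SS loadings for Factor 3 = (-0.28)² + (-0.11)² + 0.04² + 0.50² + 0.07² + 0.06² + 0.25² + 0.31² = 0.0784 + 0.0121 + 0.0016 + 0.2500 + 0.0049 + 0.0036 + 0.0625 + 0.0961 = 0.5092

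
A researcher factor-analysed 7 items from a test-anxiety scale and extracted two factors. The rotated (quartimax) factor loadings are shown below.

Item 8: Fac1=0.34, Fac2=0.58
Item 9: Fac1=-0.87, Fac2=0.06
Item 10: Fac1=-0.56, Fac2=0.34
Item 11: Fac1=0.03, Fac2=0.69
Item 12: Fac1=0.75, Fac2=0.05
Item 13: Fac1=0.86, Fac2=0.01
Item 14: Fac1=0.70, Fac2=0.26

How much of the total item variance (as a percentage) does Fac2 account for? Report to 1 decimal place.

SS loadings for Fac2 = 0.58² + 0.06² + 0.34² + 0.69² + 0.05² + 0.01² + 0.26² = 1.0019
With 7 standardized items, total variance = 7. Proportion = 1.0019/7 = 0.1431 → 14.31%.

14.3%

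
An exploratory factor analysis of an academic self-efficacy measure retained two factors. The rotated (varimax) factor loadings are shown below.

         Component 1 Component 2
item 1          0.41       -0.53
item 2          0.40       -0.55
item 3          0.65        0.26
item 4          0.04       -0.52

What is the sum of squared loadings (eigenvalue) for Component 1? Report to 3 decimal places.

SS loadings for Component 1 = 0.41² + 0.40² + 0.65² + 0.04² = 0.1681 + 0.1600 + 0.4225 + 0.0016 = 0.7522

0.752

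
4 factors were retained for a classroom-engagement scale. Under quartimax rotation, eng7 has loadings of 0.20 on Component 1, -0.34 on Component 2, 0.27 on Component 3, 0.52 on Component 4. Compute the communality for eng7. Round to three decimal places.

0.499

h² = 0.20² + (-0.34)² + 0.27² + 0.52² = 0.0400 + 0.1156 + 0.0729 + 0.2704 = 0.4989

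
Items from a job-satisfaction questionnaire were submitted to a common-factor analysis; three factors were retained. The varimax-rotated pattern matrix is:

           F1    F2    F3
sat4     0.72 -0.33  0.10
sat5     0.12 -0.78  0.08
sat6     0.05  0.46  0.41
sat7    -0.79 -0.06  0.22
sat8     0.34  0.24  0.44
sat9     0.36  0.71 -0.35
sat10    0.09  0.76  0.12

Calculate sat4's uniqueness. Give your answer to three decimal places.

h² = 0.72² + (-0.33)² + 0.10² = 0.5184 + 0.1089 + 0.0100 = 0.6373
Uniqueness u² = 1 − h² = 1 − 0.6373 = 0.3627

0.363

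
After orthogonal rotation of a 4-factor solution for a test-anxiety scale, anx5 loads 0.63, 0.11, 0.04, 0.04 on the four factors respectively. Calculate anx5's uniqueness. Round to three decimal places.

0.588

h² = 0.63² + 0.11² + 0.04² + 0.04² = 0.3969 + 0.0121 + 0.0016 + 0.0016 = 0.4122
Uniqueness u² = 1 − h² = 1 − 0.4122 = 0.5878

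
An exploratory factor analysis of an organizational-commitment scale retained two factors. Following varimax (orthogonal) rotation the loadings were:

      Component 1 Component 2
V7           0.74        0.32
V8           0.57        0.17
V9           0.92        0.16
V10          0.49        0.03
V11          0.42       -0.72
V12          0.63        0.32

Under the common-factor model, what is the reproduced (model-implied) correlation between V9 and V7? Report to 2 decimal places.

r̂ = Σ λ_i·λ_j across factors = (0.92)(0.74) + (0.16)(0.32)
  = +0.6808 +0.0512 = 0.7320

0.73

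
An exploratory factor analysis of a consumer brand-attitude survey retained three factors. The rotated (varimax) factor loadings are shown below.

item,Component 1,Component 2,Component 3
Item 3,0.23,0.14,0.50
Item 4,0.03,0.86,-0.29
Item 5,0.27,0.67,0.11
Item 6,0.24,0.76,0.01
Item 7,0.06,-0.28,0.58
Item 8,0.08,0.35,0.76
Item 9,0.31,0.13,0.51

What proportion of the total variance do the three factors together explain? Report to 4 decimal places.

0.5449

Communalities: 0.3225, 0.8246, 0.5339, 0.6353, 0.4184, 0.7065, 0.3731; Σh² = 3.8143.
Total variance with 7 standardized items is 7, so the solution explains 3.8143/7 = 0.5449.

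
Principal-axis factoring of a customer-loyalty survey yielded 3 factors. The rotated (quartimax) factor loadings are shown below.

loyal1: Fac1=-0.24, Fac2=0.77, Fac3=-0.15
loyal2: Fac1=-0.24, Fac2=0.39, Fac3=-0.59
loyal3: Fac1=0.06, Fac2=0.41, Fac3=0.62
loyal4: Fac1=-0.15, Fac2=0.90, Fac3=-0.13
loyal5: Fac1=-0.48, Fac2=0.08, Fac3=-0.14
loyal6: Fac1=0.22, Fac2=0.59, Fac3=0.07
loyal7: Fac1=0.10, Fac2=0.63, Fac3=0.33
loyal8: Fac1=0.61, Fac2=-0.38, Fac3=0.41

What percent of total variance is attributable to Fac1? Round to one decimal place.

10.0%

SS loadings for Fac1 = (-0.24)² + (-0.24)² + 0.06² + (-0.15)² + (-0.48)² + 0.22² + 0.10² + 0.61² = 0.8022
With 8 standardized items, total variance = 8. Proportion = 0.8022/8 = 0.1003 → 10.03%.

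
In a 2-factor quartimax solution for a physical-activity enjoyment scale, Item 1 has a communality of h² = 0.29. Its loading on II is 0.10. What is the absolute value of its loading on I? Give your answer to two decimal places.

0.53

Under orthogonal rotation h² = Σλ², so λ_I² = h² − (0.0100) = 0.29 − 0.0100 = 0.2800.
|λ| = √0.2800 = 0.5292.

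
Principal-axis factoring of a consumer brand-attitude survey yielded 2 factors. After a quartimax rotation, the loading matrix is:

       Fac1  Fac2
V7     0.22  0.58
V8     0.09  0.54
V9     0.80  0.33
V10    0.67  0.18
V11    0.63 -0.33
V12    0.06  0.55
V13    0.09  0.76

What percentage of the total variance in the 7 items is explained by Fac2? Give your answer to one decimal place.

SS loadings for Fac2 = 0.58² + 0.54² + 0.33² + 0.18² + (-0.33)² + 0.55² + 0.76² = 1.7583
With 7 standardized items, total variance = 7. Proportion = 1.7583/7 = 0.2512 → 25.12%.

25.1%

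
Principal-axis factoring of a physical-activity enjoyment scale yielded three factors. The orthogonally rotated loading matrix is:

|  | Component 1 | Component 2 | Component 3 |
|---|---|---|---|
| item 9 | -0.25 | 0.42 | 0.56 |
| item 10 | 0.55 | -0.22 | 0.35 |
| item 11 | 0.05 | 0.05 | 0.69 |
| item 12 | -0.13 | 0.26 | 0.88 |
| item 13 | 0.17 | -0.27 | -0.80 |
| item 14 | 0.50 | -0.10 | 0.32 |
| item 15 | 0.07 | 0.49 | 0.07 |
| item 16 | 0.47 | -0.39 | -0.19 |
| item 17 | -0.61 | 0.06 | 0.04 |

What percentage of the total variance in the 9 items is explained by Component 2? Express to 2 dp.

SS loadings for Component 2 = 0.42² + (-0.22)² + 0.05² + 0.26² + (-0.27)² + (-0.10)² + 0.49² + (-0.39)² + 0.06² = 0.7736
With 9 standardized items, total variance = 9. Proportion = 0.7736/9 = 0.0860 → 8.60%.

8.60%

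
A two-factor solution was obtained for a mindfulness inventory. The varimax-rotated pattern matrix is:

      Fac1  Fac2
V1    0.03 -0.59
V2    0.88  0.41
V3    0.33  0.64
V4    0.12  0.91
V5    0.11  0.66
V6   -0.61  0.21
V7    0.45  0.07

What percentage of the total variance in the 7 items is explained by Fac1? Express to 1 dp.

21.2%

SS loadings for Fac1 = 0.03² + 0.88² + 0.33² + 0.12² + 0.11² + (-0.61)² + 0.45² = 1.4853
With 7 standardized items, total variance = 7. Proportion = 1.4853/7 = 0.2122 → 21.22%.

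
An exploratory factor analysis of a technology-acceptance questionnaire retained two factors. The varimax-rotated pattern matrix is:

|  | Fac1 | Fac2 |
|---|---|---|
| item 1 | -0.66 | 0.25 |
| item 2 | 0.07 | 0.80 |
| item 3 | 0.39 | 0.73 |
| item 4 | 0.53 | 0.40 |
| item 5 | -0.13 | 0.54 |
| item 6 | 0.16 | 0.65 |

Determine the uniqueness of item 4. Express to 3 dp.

h² = 0.53² + 0.40² = 0.2809 + 0.1600 = 0.4409
Uniqueness u² = 1 − h² = 1 − 0.4409 = 0.5591

0.559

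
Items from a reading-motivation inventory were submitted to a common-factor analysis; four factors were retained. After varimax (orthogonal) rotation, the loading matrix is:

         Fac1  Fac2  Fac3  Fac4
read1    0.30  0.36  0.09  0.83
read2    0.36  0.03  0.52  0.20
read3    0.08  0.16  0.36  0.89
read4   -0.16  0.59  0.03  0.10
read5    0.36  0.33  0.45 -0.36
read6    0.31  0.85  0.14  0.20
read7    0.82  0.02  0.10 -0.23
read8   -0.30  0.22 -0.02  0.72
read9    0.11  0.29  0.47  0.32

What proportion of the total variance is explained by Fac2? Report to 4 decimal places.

0.1632

SS loadings for Fac2 = 0.36² + 0.03² + 0.16² + 0.59² + 0.33² + 0.85² + 0.02² + 0.22² + 0.29² = 1.4685
Proportion of variance = 1.4685 / 9 = 0.1632.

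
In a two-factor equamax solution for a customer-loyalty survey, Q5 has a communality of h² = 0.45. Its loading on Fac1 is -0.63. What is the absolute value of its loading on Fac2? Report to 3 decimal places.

0.230

Under orthogonal rotation h² = Σλ², so λ_Fac2² = h² − (0.3969) = 0.45 − 0.3969 = 0.0531.
|λ| = √0.0531 = 0.2304.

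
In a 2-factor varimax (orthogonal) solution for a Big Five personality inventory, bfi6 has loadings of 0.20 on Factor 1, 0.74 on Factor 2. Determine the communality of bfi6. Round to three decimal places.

0.588

h² = 0.20² + 0.74² = 0.0400 + 0.5476 = 0.5876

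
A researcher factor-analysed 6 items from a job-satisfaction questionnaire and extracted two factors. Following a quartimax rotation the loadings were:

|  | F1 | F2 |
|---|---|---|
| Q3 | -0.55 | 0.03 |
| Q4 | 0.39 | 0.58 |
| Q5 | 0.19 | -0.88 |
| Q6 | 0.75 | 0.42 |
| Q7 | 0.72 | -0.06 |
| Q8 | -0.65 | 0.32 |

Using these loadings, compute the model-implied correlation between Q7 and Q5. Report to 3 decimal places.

r̂ = Σ λ_i·λ_j across factors = (0.72)(0.19) + (-0.06)(-0.88)
  = +0.1368 +0.0528 = 0.1896

0.190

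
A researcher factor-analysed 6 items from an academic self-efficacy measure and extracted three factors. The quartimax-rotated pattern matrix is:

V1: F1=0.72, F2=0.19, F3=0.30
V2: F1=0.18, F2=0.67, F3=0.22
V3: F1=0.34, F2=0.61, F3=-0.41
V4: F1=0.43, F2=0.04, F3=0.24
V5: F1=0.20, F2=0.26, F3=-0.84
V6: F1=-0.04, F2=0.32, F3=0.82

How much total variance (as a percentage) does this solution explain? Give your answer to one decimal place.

SS loadings by factor: 0.8929, 1.0287, 1.7421; total = 3.6637.
Total variance with 6 standardized items is 6, so the solution explains 3.6637/6 = 0.6106 = 61.06%.

61.1%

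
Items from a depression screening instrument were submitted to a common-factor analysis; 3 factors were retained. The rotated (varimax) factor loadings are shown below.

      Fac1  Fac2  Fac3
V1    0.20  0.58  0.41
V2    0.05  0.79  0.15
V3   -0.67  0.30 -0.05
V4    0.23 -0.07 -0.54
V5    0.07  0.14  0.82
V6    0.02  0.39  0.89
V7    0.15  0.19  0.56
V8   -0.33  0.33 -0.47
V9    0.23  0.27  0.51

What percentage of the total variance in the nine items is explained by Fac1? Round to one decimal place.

SS loadings for Fac1 = 0.20² + 0.05² + (-0.67)² + 0.23² + 0.07² + 0.02² + 0.15² + (-0.33)² + 0.23² = 0.7339
With 9 standardized items, total variance = 9. Proportion = 0.7339/9 = 0.0815 → 8.15%.

8.2%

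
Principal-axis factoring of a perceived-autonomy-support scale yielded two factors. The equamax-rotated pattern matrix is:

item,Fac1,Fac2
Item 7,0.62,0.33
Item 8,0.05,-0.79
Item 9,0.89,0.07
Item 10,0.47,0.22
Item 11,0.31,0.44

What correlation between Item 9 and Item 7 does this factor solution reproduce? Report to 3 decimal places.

0.575

r̂ = Σ λ_i·λ_j across factors = (0.89)(0.62) + (0.07)(0.33)
  = +0.5518 +0.0231 = 0.5749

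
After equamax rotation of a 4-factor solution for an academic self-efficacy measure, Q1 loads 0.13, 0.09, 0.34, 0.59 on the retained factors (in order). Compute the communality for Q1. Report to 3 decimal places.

h² = 0.13² + 0.09² + 0.34² + 0.59² = 0.0169 + 0.0081 + 0.1156 + 0.3481 = 0.4887

0.489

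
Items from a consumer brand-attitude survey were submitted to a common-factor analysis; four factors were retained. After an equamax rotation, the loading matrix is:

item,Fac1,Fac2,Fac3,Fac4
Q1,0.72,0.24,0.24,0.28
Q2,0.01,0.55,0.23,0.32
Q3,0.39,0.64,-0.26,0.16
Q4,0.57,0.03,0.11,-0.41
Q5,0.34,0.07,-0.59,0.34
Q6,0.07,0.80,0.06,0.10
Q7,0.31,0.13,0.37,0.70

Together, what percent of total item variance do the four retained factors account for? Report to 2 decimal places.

Communalities: 0.7120, 0.4579, 0.6549, 0.5060, 0.5842, 0.6585, 0.7399; Σh² = 4.3134.
Total variance with 7 standardized items is 7, so the solution explains 4.3134/7 = 0.6162 = 61.62%.

61.62%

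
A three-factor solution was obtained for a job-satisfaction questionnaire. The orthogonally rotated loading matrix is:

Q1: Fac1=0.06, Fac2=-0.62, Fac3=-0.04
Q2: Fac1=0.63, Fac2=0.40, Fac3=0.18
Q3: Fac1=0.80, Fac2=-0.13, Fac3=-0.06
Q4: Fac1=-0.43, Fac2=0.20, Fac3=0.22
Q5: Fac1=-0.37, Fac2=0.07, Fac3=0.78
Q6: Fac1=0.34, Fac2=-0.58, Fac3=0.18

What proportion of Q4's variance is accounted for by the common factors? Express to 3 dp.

h² = (-0.43)² + 0.20² + 0.22² = 0.1849 + 0.0400 + 0.0484 = 0.2733

0.273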